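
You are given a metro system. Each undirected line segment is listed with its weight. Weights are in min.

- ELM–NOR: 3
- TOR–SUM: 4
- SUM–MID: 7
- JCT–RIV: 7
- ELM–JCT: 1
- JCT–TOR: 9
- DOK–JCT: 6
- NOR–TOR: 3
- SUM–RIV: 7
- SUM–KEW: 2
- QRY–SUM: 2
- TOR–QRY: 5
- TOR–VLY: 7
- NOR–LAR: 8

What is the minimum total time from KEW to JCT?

13 min

Enumerating some paths:
KEW → SUM → RIV → JCT: 2+7+7 = 16
KEW → SUM → TOR → NOR → ELM → JCT: 2+4+3+3+1 = 13
KEW → SUM → QRY → TOR → NOR → ELM → JCT: 2+2+5+3+3+1 = 16
KEW → SUM → TOR → JCT: 2+4+9 = 15
The minimum is 13 min via KEW → SUM → TOR → NOR → ELM → JCT.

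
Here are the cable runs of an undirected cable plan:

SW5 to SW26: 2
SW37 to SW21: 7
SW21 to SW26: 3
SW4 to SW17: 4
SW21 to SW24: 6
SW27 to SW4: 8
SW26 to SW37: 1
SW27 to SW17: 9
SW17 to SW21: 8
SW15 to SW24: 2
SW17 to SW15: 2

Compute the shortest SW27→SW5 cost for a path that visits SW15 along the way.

24

Shortest SW27→SW15: SW27–SW17–SW15 = 11
Shortest SW15→SW5: SW15–SW24–SW21–SW26–SW5 = 13
Total via SW15: 11 + 13 = 24.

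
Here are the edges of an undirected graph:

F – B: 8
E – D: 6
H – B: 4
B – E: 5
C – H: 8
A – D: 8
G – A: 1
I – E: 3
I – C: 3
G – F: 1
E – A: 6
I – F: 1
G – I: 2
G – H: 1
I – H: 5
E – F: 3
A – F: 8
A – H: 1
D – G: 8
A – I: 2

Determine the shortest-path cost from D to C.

Shortest distances from D:
D: 0
E: 6  (via D)
A: 8  (via D)
G: 8  (via D)
F: 9  (via E)
H: 9  (via A)
I: 9  (via E)
B: 11  (via E)
C: 12  (via I)
Shortest route: D–E–I–C = 12.

12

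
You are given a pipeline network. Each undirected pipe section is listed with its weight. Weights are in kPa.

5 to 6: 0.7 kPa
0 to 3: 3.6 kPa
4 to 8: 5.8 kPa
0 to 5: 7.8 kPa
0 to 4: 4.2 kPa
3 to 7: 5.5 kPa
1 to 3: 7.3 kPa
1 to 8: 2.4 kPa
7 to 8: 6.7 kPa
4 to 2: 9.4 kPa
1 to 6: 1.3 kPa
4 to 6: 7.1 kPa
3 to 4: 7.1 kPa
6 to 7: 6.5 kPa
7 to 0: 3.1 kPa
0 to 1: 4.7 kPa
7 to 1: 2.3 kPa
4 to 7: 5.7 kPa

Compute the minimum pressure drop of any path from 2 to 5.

17.2 kPa

Compare a few routes:
2 → 4 → 6 → 5: 9.4+7.1+0.7 = 17.2
2 → 4 → 7 → 1 → 6 → 5: 9.4+5.7+2.3+1.3+0.7 = 19.4
2 → 4 → 8 → 1 → 6 → 5: 9.4+5.8+2.4+1.3+0.7 = 19.6
2 → 4 → 0 → 1 → 6 → 5: 9.4+4.2+4.7+1.3+0.7 = 20.3
The minimum is 17.2 kPa via 2 → 4 → 6 → 5.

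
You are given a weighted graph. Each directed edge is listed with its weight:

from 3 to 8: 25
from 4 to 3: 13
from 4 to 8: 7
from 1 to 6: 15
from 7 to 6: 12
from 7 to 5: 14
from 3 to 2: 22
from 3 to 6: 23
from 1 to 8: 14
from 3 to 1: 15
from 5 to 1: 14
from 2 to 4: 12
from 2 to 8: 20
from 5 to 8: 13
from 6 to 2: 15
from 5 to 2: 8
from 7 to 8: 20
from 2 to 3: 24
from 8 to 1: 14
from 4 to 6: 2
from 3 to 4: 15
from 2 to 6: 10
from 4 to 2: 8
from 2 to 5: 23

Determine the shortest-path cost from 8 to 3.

Enumerating some paths:
8 → 1 → 6 → 2 → 3: 14+15+15+24 = 68
8 → 1 → 6 → 2 → 4 → 3: 14+15+15+12+13 = 69
Cheapest is 8 → 1 → 6 → 2 → 3 at 68.

68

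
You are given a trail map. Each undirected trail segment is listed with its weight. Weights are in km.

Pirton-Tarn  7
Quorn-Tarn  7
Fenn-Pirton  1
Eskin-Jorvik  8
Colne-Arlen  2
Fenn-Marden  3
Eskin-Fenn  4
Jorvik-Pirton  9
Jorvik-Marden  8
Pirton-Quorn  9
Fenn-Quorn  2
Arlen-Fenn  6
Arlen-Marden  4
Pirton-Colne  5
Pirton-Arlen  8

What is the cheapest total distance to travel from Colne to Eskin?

Enumerating some paths:
Colne–Arlen–Fenn–Eskin: 2+6+4 = 12
Colne–Arlen–Marden–Fenn–Eskin: 2+4+3+4 = 13
Colne–Pirton–Fenn–Eskin: 5+1+4 = 10
The minimum is 10 km via Colne–Pirton–Fenn–Eskin.

10 km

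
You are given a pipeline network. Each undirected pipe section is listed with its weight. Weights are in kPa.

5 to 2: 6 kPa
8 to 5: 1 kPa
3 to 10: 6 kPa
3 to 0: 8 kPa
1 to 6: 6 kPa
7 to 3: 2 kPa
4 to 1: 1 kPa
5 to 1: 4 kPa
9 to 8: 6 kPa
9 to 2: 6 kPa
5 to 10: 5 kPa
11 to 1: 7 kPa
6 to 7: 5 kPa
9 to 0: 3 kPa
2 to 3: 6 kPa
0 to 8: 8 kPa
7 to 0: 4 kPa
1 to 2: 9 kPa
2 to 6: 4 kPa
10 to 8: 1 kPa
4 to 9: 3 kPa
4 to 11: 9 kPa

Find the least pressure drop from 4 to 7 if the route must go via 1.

12 kPa

Shortest 4→1: 4 → 1 = 1
Best 1 to 7: 1 → 6 → 7 costing 11
Total via 1: 1 + 11 = 12 kPa.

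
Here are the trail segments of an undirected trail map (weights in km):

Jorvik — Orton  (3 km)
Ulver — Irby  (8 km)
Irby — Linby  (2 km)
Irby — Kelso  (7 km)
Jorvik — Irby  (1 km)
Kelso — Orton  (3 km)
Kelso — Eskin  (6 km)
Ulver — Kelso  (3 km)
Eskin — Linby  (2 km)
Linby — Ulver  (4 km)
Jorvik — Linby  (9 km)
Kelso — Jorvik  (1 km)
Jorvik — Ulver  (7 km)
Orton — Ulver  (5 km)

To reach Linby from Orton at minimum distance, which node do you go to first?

Enumerating some paths:
Orton–Jorvik–Irby–Linby: 3+1+2 = 6
Orton–Ulver–Linby: 5+4 = 9
Orton–Kelso–Jorvik–Irby–Linby: 3+1+1+2 = 7
Orton–Kelso–Ulver–Linby: 3+3+4 = 10
Cheapest is Orton–Jorvik–Irby–Linby at 6 km.
So from Orton the first move is to Jorvik.

Jorvik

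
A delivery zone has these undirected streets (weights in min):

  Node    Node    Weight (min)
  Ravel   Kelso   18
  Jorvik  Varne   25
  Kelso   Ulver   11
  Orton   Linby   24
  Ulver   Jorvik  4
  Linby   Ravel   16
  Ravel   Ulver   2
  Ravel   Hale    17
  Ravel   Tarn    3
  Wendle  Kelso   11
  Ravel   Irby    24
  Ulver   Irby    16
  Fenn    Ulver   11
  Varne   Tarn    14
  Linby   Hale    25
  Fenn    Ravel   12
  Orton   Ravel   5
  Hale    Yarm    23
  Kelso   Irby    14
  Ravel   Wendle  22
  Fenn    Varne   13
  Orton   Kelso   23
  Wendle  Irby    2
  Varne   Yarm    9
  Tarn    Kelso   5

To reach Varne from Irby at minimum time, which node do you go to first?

Wendle

Compare a few routes:
Irby - Kelso - Tarn - Varne: 14+5+14 = 33
Irby - Wendle - Kelso - Tarn - Varne: 2+11+5+14 = 32
The minimum is 32 min via Irby - Wendle - Kelso - Tarn - Varne.
So from Irby the first move is to Wendle.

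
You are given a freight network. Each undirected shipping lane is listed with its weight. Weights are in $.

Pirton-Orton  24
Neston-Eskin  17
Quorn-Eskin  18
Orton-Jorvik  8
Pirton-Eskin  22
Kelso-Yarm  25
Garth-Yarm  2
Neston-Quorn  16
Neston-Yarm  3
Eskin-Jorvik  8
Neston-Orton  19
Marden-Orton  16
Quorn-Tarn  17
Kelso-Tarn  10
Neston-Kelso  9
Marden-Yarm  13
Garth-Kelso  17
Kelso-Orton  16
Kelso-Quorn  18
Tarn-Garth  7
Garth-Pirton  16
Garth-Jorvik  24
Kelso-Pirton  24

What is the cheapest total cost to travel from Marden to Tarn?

Enumerating some paths:
Marden–Yarm–Garth–Tarn: 13+2+7 = 22
Marden–Yarm–Garth–Kelso–Tarn: 13+2+17+10 = 42
Marden–Yarm–Neston–Kelso–Tarn: 13+3+9+10 = 35
Cheapest is Marden–Yarm–Garth–Tarn at $22.

$22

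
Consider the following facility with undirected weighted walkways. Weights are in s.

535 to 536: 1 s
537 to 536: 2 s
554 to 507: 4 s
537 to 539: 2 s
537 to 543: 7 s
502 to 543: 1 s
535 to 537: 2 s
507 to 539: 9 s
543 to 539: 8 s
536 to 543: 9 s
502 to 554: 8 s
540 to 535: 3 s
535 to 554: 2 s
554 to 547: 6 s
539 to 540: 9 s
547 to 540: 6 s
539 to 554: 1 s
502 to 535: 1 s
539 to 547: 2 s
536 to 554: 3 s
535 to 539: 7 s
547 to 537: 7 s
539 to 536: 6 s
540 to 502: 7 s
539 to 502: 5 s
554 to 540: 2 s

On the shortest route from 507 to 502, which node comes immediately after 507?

554

Enumerating some paths:
507 → 554 → 536 → 535 → 502: 4+3+1+1 = 9
507 → 554 → 540 → 535 → 502: 4+2+3+1 = 10
507 → 554 → 535 → 502: 4+2+1 = 7
The minimum is 7 s via 507 → 554 → 535 → 502.
So from 507 the first move is to 554.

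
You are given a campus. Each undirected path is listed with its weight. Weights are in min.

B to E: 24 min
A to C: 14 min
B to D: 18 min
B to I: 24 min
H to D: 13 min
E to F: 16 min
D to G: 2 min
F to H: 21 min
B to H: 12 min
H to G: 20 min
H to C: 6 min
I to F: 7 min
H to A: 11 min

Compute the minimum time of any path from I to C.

Settle nodes by increasing distance from I:
I: 0
F: 7  (via I)
E: 23  (via F)
B: 24  (via I)
H: 28  (via F)
C: 34  (via H)
Shortest route: I–F–H–C = 34 min.

34 min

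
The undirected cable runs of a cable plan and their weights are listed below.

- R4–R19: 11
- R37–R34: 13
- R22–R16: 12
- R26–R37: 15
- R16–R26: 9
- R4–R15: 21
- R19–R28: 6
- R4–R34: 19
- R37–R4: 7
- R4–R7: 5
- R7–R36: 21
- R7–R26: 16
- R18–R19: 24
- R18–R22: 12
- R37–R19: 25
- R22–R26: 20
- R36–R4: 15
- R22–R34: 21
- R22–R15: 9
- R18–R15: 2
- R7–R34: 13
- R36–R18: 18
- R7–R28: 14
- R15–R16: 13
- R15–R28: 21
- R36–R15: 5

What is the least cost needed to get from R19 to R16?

Compare a few routes:
R19 → R4 → R37 → R26 → R16: 11+7+15+9 = 42
R19 → R28 → R15 → R16: 6+21+13 = 40
R19 → R18 → R15 → R16: 24+2+13 = 39
R19 → R4 → R7 → R26 → R16: 11+5+16+9 = 41
The minimum is 39 via R19 → R18 → R15 → R16.

39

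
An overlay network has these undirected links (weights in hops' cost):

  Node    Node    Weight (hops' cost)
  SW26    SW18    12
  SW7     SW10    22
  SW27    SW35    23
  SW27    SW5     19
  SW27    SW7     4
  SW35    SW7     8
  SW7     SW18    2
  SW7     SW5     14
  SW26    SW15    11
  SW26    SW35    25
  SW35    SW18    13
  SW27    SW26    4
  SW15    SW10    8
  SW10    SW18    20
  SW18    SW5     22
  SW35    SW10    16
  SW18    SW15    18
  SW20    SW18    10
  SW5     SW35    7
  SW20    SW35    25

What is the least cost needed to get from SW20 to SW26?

20 hops' cost

Candidate routes:
SW20 - SW18 - SW26: 10+12 = 22
SW20 - SW18 - SW7 - SW27 - SW26: 10+2+4+4 = 20
Cheapest is SW20 - SW18 - SW7 - SW27 - SW26 at 20 hops' cost.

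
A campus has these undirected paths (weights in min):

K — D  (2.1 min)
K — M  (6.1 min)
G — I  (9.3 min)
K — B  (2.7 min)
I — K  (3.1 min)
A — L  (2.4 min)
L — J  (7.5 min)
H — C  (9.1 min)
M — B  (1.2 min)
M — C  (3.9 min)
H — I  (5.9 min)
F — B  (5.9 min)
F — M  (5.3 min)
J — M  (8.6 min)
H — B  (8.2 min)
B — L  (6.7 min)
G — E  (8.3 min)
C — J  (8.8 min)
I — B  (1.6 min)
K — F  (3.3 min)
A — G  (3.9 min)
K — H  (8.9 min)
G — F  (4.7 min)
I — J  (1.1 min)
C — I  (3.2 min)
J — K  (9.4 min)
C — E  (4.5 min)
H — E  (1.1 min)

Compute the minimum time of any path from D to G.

Settle nodes by increasing distance from D:
D: 0
K: 2.1  (via D)
B: 4.8  (via K)
I: 5.2  (via K)
F: 5.4  (via K)
M: 6  (via B)
J: 6.3  (via I)
C: 8.4  (via I)
G: 10.1  (via F)
Shortest route: D–K–F–G = 10.1 min.

10.1 min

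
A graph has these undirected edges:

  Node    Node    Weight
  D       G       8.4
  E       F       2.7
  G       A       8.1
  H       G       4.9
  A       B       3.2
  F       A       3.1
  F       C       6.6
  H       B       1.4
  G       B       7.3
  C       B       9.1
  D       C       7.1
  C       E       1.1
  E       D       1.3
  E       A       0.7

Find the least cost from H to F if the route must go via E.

Shortest H→E: H–B–A–E = 5.3
Shortest E→F: E–F = 2.7
Total via E: 5.3 + 2.7 = 8.

8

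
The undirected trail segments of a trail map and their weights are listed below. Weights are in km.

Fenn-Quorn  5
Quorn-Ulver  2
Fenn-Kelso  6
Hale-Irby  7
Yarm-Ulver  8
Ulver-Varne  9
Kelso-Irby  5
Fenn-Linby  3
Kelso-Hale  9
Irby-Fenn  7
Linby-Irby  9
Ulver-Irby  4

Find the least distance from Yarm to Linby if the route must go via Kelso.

26 km

Best Yarm to Kelso: Yarm–Ulver–Irby–Kelso costing 17
Shortest Kelso→Linby: Kelso–Fenn–Linby = 9
Total via Kelso: 17 + 9 = 26 km.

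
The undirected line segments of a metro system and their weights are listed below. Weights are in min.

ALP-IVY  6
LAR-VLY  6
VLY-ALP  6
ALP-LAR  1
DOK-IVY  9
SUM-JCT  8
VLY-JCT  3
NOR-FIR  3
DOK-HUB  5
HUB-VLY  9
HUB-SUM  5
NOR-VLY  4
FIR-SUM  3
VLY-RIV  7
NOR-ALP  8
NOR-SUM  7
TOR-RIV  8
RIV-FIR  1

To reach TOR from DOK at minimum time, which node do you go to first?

Enumerating some paths:
DOK–HUB–SUM–NOR–FIR–RIV–TOR: 5+5+7+3+1+8 = 29
DOK–HUB–SUM–FIR–RIV–TOR: 5+5+3+1+8 = 22
The minimum is 22 min via DOK–HUB–SUM–FIR–RIV–TOR.
So from DOK the first move is to HUB.

HUB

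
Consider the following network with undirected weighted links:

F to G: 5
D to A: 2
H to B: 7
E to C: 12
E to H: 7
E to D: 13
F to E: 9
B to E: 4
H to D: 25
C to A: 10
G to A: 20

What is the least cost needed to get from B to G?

18

Compare a few routes:
B → H → E → F → G: 7+7+9+5 = 28
B → E → F → G: 4+9+5 = 18
B → E → D → A → G: 4+13+2+20 = 39
The minimum is 18 via B → E → F → G.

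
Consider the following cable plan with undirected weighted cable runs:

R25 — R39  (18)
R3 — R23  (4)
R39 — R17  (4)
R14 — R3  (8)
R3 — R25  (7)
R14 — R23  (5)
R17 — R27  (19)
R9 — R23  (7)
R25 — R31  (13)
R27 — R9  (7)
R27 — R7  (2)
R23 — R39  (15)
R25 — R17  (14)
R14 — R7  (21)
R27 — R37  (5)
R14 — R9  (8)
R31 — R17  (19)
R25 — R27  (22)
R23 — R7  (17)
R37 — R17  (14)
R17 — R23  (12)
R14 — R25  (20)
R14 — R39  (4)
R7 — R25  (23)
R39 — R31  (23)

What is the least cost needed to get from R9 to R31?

Running Dijkstra from R9:
R9: 0
R27: 7  (via R9)
R23: 7  (via R9)
R14: 8  (via R9)
R7: 9  (via R27)
R3: 11  (via R23)
R39: 12  (via R14)
R37: 12  (via R27)
R17: 16  (via R39)
R25: 18  (via R3)
R31: 31  (via R25)
Shortest route: R9 → R23 → R3 → R25 → R31 = 31.

31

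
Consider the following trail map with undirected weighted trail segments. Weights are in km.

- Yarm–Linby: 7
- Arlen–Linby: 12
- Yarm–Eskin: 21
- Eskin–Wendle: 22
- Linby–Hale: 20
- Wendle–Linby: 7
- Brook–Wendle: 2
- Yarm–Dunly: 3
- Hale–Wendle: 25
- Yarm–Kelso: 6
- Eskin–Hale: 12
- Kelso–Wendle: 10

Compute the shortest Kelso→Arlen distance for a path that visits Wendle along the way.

29 km

Shortest Kelso→Wendle: Kelso–Wendle = 10
Best Wendle to Arlen: Wendle–Linby–Arlen costing 19
Total via Wendle: 10 + 19 = 29 km.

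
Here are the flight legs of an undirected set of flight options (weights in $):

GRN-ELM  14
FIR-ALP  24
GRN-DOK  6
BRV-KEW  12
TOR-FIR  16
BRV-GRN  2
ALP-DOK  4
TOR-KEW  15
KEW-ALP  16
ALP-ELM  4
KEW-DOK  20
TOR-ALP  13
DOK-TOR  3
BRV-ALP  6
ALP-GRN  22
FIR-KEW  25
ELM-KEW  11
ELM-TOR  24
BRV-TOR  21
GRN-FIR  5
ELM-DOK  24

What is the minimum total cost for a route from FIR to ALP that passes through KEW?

$34

Best FIR to KEW: FIR → GRN → BRV → KEW costing 19
Shortest KEW→ALP: KEW → ELM → ALP = 15
Total via KEW: 19 + 15 = $34.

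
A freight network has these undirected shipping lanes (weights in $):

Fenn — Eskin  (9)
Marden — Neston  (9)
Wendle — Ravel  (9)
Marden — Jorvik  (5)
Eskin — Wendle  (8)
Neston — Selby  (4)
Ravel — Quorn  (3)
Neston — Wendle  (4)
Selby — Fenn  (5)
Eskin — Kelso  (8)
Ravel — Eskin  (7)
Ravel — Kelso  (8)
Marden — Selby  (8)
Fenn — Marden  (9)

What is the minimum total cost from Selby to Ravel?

$17

Enumerating some paths:
Selby - Fenn - Eskin - Ravel: 5+9+7 = 21
Selby - Neston - Wendle - Ravel: 4+4+9 = 17
Selby - Neston - Wendle - Eskin - Ravel: 4+4+8+7 = 23
The minimum is $17 via Selby - Neston - Wendle - Ravel.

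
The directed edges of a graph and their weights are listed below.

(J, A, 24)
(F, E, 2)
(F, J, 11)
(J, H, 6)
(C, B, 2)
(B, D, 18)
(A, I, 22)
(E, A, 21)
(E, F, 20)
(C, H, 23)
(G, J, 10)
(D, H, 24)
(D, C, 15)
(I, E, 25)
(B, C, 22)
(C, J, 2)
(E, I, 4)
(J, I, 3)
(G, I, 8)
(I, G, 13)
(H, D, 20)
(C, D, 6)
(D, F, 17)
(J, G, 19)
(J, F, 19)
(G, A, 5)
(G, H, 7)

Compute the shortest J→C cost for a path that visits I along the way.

58

Best J to I: J–I costing 3
Shortest I→C: I–G–H–D–C = 55
Total via I: 3 + 55 = 58.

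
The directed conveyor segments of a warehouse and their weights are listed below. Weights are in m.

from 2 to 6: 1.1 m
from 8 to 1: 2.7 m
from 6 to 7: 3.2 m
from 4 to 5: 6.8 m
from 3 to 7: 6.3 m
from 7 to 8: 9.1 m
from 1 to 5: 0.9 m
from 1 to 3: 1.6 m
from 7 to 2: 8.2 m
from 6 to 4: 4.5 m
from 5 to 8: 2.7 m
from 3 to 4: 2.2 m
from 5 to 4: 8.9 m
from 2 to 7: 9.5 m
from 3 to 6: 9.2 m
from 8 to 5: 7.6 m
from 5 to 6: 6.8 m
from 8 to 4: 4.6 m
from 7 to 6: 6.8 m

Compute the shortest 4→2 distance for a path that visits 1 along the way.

28.3 m

Best 4 to 1: 4–5–8–1 costing 12.2
Shortest 1→2: 1–3–7–2 = 16.1
Total via 1: 12.2 + 16.1 = 28.3 m.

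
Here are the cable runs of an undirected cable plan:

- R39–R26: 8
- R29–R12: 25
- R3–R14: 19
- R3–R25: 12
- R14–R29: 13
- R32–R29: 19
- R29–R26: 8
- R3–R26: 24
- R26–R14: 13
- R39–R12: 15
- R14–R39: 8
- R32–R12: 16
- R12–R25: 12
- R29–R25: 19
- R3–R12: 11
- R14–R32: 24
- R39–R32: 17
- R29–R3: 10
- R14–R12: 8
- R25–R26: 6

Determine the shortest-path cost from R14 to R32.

Shortest distances from R14:
R14: 0
R12: 8  (via R14)
R39: 8  (via R14)
R26: 13  (via R14)
R29: 13  (via R14)
R3: 19  (via R14)
R25: 19  (via R26)
R32: 24  (via R14)
Shortest route: R14 → R32 = 24.

24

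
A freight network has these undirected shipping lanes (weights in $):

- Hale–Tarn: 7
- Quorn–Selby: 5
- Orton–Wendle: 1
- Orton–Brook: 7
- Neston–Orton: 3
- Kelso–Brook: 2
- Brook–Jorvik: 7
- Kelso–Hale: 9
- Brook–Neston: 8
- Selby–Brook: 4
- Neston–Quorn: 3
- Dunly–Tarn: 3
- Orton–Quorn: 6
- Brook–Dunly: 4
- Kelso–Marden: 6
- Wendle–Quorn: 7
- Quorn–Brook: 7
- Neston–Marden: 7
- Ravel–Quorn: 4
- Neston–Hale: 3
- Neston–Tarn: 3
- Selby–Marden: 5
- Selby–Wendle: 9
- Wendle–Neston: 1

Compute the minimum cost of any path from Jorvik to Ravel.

Candidate routes:
Jorvik → Brook → Quorn → Ravel: 7+7+4 = 18
Jorvik → Brook → Neston → Quorn → Ravel: 7+8+3+4 = 22
Jorvik → Brook → Selby → Quorn → Ravel: 7+4+5+4 = 20
Jorvik → Brook → Orton → Wendle → Neston → Quorn → Ravel: 7+7+1+1+3+4 = 23
The minimum is $18 via Jorvik → Brook → Quorn → Ravel.

$18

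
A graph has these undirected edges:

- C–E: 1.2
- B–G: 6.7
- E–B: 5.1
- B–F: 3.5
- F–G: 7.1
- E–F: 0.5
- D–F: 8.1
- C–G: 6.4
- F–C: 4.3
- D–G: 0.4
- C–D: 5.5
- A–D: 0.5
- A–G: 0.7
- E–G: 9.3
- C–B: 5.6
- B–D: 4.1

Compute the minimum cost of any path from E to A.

7.2

Candidate routes:
E → C → D → A: 1.2+5.5+0.5 = 7.2
E → C → D → G → A: 1.2+5.5+0.4+0.7 = 7.8
Cheapest is E → C → D → A at 7.2.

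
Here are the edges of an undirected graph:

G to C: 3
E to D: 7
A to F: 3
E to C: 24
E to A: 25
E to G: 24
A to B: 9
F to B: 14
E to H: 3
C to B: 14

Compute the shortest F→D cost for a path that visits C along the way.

Shortest F→C: F → A → B → C = 26
Best C to D: C → E → D costing 31
Total via C: 26 + 31 = 57.

57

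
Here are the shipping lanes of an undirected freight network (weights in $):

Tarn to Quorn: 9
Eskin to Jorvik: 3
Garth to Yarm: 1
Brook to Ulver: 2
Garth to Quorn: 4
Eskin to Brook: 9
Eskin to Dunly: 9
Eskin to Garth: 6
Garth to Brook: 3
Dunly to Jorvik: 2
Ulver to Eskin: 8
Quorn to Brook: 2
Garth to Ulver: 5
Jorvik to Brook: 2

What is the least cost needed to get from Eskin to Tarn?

Settle nodes by increasing distance from Eskin:
Eskin: 0
Jorvik: 3  (via Eskin)
Brook: 5  (via Jorvik)
Dunly: 5  (via Jorvik)
Garth: 6  (via Eskin)
Quorn: 7  (via Brook)
Yarm: 7  (via Garth)
Ulver: 7  (via Brook)
Tarn: 16  (via Quorn)
Shortest route: Eskin–Jorvik–Brook–Quorn–Tarn = $16.

$16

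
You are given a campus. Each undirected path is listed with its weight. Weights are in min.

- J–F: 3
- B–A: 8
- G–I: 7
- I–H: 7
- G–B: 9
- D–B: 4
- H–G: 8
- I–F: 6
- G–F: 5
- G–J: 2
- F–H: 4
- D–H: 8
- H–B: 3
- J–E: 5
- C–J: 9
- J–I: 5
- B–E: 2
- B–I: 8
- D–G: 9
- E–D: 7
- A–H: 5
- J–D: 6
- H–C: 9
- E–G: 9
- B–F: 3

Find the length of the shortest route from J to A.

12 min

Shortest distances from J:
J: 0
G: 2  (via J)
F: 3  (via J)
E: 5  (via J)
I: 5  (via J)
B: 6  (via F)
D: 6  (via J)
H: 7  (via F)
C: 9  (via J)
A: 12  (via H)
Shortest route: J–F–H–A = 12 min.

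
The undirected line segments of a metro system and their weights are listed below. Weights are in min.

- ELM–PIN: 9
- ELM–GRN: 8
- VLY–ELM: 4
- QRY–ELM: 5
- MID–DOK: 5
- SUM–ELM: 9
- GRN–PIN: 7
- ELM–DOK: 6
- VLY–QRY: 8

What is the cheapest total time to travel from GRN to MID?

Running Dijkstra from GRN:
GRN: 0
PIN: 7  (via GRN)
ELM: 8  (via GRN)
VLY: 12  (via ELM)
QRY: 13  (via ELM)
DOK: 14  (via ELM)
SUM: 17  (via ELM)
MID: 19  (via DOK)
Shortest route: GRN → ELM → DOK → MID = 19 min.

19 min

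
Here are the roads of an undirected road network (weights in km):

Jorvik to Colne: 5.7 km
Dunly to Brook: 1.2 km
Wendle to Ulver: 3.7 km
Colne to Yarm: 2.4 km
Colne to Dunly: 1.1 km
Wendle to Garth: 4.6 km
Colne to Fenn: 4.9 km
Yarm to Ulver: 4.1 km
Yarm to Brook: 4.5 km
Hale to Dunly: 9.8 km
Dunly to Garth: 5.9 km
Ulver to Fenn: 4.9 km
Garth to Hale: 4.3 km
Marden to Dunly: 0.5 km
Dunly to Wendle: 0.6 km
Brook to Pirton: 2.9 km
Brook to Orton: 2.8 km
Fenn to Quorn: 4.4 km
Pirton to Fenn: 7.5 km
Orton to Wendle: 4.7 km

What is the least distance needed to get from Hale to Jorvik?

Settle nodes by increasing distance from Hale:
Hale: 0
Garth: 4.3  (via Hale)
Wendle: 8.9  (via Garth)
Dunly: 9.5  (via Wendle)
Marden: 10  (via Dunly)
Colne: 10.6  (via Dunly)
Brook: 10.7  (via Dunly)
Ulver: 12.6  (via Wendle)
Yarm: 13  (via Colne)
Orton: 13.5  (via Brook)
Pirton: 13.6  (via Brook)
Fenn: 15.5  (via Colne)
Jorvik: 16.3  (via Colne)
Shortest route: Hale → Garth → Wendle → Dunly → Colne → Jorvik = 16.3 km.

16.3 km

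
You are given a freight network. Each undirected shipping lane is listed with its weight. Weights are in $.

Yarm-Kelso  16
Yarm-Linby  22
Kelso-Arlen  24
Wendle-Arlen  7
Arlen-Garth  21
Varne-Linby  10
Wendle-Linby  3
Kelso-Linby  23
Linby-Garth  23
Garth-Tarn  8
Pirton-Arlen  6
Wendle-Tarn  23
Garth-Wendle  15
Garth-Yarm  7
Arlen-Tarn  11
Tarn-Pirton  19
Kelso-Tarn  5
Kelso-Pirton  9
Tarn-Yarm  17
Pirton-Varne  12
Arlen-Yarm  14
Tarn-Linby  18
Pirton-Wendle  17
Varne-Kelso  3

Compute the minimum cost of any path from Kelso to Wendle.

Candidate routes:
Kelso–Varne–Linby–Wendle: 3+10+3 = 16
Kelso–Pirton–Arlen–Wendle: 9+6+7 = 22
The minimum is $16 via Kelso–Varne–Linby–Wendle.

$16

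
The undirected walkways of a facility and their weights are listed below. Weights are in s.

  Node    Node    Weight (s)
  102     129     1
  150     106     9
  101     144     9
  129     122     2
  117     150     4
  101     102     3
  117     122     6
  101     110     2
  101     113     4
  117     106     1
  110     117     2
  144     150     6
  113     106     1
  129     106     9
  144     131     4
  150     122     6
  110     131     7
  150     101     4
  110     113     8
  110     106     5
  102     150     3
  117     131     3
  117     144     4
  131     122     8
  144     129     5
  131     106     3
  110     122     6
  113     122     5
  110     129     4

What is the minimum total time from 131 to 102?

Compare a few routes:
131 → 106 → 117 → 150 → 102: 3+1+4+3 = 11
131 → 117 → 150 → 102: 3+4+3 = 10
131 → 106 → 113 → 101 → 102: 3+1+4+3 = 11
The minimum is 10 s via 131 → 117 → 150 → 102.

10 s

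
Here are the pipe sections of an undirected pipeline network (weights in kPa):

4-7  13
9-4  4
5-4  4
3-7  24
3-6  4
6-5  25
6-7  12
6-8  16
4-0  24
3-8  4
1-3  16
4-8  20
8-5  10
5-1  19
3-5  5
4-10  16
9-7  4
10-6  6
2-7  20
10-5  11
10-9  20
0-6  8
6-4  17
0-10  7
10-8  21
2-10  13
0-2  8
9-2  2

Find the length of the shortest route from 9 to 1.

Enumerating some paths:
9 - 4 - 5 - 3 - 1: 4+4+5+16 = 29
9 - 2 - 0 - 6 - 3 - 1: 2+8+8+4+16 = 38
9 - 7 - 6 - 3 - 1: 4+12+4+16 = 36
9 - 4 - 5 - 1: 4+4+19 = 27
The minimum is 27 kPa via 9 - 4 - 5 - 1.

27 kPa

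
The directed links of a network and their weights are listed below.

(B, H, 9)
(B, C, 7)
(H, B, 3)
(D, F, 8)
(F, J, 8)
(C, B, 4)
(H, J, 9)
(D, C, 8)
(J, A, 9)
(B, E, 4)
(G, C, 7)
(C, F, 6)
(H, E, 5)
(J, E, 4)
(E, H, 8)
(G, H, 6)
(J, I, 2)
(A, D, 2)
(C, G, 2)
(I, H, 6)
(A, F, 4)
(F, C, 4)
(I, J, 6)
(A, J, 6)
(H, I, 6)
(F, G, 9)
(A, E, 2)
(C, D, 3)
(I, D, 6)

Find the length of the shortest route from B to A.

27

Running Dijkstra from B:
B: 0
E: 4  (via B)
C: 7  (via B)
G: 9  (via C)
H: 9  (via B)
D: 10  (via C)
F: 13  (via C)
I: 15  (via H)
J: 18  (via H)
A: 27  (via J)
Shortest route: B → H → J → A = 27.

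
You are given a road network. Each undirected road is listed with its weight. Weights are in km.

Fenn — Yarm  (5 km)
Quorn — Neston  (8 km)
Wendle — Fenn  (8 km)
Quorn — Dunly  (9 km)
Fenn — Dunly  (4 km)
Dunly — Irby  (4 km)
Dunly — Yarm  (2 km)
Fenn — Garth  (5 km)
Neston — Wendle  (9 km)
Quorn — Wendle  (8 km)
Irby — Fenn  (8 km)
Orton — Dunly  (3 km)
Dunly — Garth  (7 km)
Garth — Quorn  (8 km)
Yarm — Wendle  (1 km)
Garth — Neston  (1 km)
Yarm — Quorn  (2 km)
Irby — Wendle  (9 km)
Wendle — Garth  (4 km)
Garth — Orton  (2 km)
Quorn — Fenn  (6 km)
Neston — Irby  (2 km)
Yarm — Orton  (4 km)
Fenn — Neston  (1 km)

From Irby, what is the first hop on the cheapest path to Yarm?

Enumerating some paths:
Irby - Dunly - Yarm: 4+2 = 6
Irby - Neston - Garth - Wendle - Yarm: 2+1+4+1 = 8
Irby - Neston - Fenn - Yarm: 2+1+5 = 8
The minimum is 6 km via Irby - Dunly - Yarm.
So from Irby the first move is to Dunly.

Dunly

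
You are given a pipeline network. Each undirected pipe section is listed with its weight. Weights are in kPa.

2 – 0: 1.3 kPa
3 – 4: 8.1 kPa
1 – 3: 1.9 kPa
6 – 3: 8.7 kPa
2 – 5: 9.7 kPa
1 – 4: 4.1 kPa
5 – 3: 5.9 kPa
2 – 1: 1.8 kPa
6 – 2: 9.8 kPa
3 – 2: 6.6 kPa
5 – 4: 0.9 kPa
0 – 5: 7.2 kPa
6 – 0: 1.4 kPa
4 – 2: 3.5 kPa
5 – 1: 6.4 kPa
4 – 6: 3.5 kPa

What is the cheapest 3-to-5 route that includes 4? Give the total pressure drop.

Shortest 3→4: 3 → 1 → 4 = 6
Shortest 4→5: 4 → 5 = 0.9
Total via 4: 6 + 0.9 = 6.9 kPa.

6.9 kPa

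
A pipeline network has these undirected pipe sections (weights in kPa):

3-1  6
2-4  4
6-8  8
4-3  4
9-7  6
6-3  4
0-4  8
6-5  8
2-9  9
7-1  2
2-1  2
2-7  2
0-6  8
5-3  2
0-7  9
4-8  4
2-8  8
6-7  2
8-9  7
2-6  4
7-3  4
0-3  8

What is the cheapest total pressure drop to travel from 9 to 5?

Candidate routes:
9 - 7 - 3 - 5: 6+4+2 = 12
9 - 7 - 6 - 3 - 5: 6+2+4+2 = 14
Cheapest is 9 - 7 - 3 - 5 at 12 kPa.

12 kPa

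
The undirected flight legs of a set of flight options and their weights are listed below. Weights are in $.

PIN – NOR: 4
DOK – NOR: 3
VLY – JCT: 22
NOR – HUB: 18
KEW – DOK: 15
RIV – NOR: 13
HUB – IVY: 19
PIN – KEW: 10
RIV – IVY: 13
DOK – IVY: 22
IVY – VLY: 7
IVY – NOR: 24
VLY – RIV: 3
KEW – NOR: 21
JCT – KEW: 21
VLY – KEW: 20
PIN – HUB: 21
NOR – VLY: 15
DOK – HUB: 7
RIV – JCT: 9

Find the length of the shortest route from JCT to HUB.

Settle nodes by increasing distance from JCT:
JCT: 0
RIV: 9  (via JCT)
VLY: 12  (via RIV)
IVY: 19  (via VLY)
KEW: 21  (via JCT)
NOR: 22  (via RIV)
DOK: 25  (via NOR)
PIN: 26  (via NOR)
HUB: 32  (via DOK)
Shortest route: JCT → RIV → NOR → DOK → HUB = $32.

$32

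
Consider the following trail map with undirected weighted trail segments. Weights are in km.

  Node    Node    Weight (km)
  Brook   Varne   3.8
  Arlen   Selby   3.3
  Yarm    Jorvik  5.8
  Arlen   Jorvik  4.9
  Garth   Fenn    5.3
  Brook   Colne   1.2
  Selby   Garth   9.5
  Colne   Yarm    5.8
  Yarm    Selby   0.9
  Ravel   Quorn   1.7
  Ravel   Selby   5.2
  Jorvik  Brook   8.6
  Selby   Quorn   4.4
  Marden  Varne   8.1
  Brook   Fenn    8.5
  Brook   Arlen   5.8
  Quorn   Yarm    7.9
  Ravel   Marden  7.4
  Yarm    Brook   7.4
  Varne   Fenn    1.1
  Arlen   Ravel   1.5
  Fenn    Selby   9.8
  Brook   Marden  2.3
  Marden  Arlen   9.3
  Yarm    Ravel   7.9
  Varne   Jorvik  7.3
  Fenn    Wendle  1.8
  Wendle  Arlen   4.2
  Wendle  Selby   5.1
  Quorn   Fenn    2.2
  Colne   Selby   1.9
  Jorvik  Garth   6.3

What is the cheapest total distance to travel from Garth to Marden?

Settle nodes by increasing distance from Garth:
Garth: 0
Fenn: 5.3  (via Garth)
Jorvik: 6.3  (via Garth)
Varne: 6.4  (via Fenn)
Wendle: 7.1  (via Fenn)
Quorn: 7.5  (via Fenn)
Ravel: 9.2  (via Quorn)
Selby: 9.5  (via Garth)
Brook: 10.2  (via Varne)
Yarm: 10.4  (via Selby)
Arlen: 10.7  (via Ravel)
Colne: 11.4  (via Selby)
Marden: 12.5  (via Brook)
Shortest route: Garth–Fenn–Varne–Brook–Marden = 12.5 km.

12.5 km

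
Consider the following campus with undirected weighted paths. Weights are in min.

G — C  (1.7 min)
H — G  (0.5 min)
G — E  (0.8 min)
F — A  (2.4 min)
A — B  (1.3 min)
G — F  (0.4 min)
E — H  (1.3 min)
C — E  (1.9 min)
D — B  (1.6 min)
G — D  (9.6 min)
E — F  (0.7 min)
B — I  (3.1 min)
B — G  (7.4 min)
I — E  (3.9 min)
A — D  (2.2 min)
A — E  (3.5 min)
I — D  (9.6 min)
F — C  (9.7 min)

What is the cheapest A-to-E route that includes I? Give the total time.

Best A to I: A–B–I costing 4.4
Best I to E: I–E costing 3.9
Total via I: 4.4 + 3.9 = 8.3 min.

8.3 min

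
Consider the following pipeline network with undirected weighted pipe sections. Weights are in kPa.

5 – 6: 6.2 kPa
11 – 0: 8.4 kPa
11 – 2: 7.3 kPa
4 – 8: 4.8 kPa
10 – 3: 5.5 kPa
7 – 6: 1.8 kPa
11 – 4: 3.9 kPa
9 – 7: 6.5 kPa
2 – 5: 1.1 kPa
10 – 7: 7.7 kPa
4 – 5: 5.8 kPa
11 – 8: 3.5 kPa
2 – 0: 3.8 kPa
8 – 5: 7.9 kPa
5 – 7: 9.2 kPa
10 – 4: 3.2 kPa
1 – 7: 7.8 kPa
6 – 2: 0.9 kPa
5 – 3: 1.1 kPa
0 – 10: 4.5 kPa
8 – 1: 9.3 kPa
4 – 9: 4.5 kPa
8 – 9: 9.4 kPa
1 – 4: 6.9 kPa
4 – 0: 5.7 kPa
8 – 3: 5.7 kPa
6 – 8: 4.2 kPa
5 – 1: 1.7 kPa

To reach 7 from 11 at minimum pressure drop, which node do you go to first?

8

Enumerating some paths:
11 → 8 → 6 → 7: 3.5+4.2+1.8 = 9.5
11 → 8 → 3 → 5 → 2 → 6 → 7: 3.5+5.7+1.1+1.1+0.9+1.8 = 14.1
11 → 4 → 5 → 2 → 6 → 7: 3.9+5.8+1.1+0.9+1.8 = 13.5
11 → 2 → 6 → 7: 7.3+0.9+1.8 = 10
The minimum is 9.5 kPa via 11 → 8 → 6 → 7.
So from 11 the first move is to 8.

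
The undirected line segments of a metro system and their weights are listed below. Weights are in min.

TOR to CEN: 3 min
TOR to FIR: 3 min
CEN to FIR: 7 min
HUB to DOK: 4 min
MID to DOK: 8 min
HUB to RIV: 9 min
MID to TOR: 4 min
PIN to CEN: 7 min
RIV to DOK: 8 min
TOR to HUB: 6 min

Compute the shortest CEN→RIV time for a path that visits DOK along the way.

Best CEN to DOK: CEN–TOR–HUB–DOK costing 13
Best DOK to RIV: DOK–RIV costing 8
Total via DOK: 13 + 8 = 21 min.

21 min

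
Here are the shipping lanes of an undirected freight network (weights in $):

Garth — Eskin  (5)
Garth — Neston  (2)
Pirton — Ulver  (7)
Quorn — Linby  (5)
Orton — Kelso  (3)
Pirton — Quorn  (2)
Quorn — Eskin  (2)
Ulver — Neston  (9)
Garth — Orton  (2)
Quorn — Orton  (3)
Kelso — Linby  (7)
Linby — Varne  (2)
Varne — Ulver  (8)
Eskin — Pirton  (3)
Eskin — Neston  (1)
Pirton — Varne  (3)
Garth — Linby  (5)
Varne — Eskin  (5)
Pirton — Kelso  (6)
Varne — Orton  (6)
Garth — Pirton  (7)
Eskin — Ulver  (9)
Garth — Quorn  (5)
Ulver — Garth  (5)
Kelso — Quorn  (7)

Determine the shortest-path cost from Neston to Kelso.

$7

Shortest distances from Neston:
Neston: 0
Eskin: 1  (via Neston)
Garth: 2  (via Neston)
Quorn: 3  (via Eskin)
Orton: 4  (via Garth)
Pirton: 4  (via Eskin)
Varne: 6  (via Eskin)
Linby: 7  (via Garth)
Ulver: 7  (via Garth)
Kelso: 7  (via Orton)
Shortest route: Neston → Garth → Orton → Kelso = $7.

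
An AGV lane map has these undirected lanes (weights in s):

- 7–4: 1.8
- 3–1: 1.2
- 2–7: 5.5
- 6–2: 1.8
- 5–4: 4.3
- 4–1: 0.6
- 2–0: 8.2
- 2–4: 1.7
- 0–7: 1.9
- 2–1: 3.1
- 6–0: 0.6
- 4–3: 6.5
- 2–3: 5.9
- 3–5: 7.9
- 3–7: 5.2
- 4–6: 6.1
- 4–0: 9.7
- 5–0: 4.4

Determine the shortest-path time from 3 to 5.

6.1 s

Shortest distances from 3:
3: 0
1: 1.2  (via 3)
4: 1.8  (via 1)
2: 3.5  (via 4)
7: 3.6  (via 4)
6: 5.3  (via 2)
0: 5.5  (via 7)
5: 6.1  (via 4)
Shortest route: 3–1–4–5 = 6.1 s.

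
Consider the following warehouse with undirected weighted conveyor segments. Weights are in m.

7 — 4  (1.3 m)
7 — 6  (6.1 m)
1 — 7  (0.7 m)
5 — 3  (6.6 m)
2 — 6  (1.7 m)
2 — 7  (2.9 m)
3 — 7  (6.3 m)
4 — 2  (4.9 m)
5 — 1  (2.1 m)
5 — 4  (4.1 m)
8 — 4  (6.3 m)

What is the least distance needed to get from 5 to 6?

7.4 m

Enumerating some paths:
5 → 1 → 7 → 6: 2.1+0.7+6.1 = 8.9
5 → 4 → 2 → 6: 4.1+4.9+1.7 = 10.7
5 → 1 → 7 → 2 → 6: 2.1+0.7+2.9+1.7 = 7.4
5 → 4 → 7 → 2 → 6: 4.1+1.3+2.9+1.7 = 10
The minimum is 7.4 m via 5 → 1 → 7 → 2 → 6.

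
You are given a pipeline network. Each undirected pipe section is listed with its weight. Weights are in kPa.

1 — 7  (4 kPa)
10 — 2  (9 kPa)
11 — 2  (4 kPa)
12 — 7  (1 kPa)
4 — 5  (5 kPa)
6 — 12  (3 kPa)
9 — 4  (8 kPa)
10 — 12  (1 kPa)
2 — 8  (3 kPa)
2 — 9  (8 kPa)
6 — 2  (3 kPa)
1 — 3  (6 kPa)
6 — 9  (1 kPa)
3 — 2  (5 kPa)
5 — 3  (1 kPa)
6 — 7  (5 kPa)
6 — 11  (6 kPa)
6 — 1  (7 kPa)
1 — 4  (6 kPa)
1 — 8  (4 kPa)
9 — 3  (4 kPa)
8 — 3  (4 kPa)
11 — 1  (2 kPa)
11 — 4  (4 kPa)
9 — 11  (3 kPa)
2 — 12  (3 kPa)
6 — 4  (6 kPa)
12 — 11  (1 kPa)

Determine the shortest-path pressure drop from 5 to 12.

9 kPa

Candidate routes:
5 → 4 → 11 → 12: 5+4+1 = 10
5 → 3 → 2 → 12: 1+5+3 = 9
Cheapest is 5 → 3 → 2 → 12 at 9 kPa.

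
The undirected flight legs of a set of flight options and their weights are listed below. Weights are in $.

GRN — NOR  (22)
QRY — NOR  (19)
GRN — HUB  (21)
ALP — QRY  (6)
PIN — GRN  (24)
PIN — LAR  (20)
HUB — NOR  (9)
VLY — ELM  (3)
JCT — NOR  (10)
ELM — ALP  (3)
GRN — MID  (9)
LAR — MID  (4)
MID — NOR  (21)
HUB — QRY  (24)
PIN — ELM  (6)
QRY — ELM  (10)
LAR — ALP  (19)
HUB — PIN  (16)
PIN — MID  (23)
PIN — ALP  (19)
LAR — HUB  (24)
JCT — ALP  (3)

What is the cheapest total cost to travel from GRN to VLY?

$33

Candidate routes:
GRN–PIN–ELM–VLY: 24+6+3 = 33
GRN–MID–LAR–ALP–ELM–VLY: 9+4+19+3+3 = 38
GRN–MID–PIN–ELM–VLY: 9+23+6+3 = 41
Cheapest is GRN–PIN–ELM–VLY at $33.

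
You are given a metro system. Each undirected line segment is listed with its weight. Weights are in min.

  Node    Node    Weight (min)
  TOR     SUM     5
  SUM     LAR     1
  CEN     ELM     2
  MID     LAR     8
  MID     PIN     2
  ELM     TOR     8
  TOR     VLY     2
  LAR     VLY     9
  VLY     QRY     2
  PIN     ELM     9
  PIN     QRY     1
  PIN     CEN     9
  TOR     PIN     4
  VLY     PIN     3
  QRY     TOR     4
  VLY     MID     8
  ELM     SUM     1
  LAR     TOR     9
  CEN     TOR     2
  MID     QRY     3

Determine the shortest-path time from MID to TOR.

6 min

Compare a few routes:
MID - PIN - VLY - TOR: 2+3+2 = 7
MID - QRY - VLY - TOR: 3+2+2 = 7
MID - QRY - TOR: 3+4 = 7
MID - PIN - TOR: 2+4 = 6
Cheapest is MID - PIN - TOR at 6 min.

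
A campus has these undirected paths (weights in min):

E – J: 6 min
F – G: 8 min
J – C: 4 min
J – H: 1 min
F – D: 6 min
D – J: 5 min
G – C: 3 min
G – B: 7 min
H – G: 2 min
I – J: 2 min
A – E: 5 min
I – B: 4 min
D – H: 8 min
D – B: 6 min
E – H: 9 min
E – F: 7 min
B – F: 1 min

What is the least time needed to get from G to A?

14 min

Running Dijkstra from G:
G: 0
H: 2  (via G)
C: 3  (via G)
J: 3  (via H)
I: 5  (via J)
B: 7  (via G)
D: 8  (via J)
F: 8  (via G)
E: 9  (via J)
A: 14  (via E)
Shortest route: G–H–J–E–A = 14 min.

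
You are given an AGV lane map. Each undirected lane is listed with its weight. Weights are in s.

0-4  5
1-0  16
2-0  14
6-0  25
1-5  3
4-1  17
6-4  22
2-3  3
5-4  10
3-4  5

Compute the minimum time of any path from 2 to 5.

18 s

Settle nodes by increasing distance from 2:
2: 0
3: 3  (via 2)
4: 8  (via 3)
0: 13  (via 4)
5: 18  (via 4)
Shortest route: 2 → 3 → 4 → 5 = 18 s.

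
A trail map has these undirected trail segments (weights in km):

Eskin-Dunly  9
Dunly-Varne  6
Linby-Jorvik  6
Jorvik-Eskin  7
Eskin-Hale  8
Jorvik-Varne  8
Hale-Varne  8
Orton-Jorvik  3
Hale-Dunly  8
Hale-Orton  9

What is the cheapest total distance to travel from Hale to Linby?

18 km

Shortest distances from Hale:
Hale: 0
Eskin: 8  (via Hale)
Varne: 8  (via Hale)
Dunly: 8  (via Hale)
Orton: 9  (via Hale)
Jorvik: 12  (via Orton)
Linby: 18  (via Jorvik)
Shortest route: Hale–Orton–Jorvik–Linby = 18 km.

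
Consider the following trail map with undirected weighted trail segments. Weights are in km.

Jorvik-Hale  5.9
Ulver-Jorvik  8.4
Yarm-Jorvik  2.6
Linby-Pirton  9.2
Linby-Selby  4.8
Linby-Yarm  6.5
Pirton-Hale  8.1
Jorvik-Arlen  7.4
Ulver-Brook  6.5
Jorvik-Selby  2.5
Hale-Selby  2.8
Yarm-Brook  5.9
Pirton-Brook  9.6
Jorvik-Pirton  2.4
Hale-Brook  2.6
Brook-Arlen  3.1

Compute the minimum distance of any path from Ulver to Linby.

Settle nodes by increasing distance from Ulver:
Ulver: 0
Brook: 6.5  (via Ulver)
Jorvik: 8.4  (via Ulver)
Hale: 9.1  (via Brook)
Arlen: 9.6  (via Brook)
Pirton: 10.8  (via Jorvik)
Selby: 10.9  (via Jorvik)
Yarm: 11  (via Jorvik)
Linby: 15.7  (via Selby)
Shortest route: Ulver–Jorvik–Selby–Linby = 15.7 km.

15.7 km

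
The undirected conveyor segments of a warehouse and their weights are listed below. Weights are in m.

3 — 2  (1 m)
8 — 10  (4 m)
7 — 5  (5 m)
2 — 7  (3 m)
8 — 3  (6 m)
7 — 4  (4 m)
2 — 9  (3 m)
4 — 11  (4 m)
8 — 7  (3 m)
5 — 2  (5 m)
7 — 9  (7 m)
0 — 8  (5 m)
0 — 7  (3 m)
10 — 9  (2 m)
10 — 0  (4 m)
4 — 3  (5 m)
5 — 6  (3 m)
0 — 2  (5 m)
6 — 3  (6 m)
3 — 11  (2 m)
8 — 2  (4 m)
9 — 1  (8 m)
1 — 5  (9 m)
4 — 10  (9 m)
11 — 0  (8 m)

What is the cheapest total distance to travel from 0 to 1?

Candidate routes:
0 - 7 - 5 - 1: 3+5+9 = 17
0 - 2 - 9 - 1: 5+3+8 = 16
0 - 7 - 2 - 9 - 1: 3+3+3+8 = 17
0 - 10 - 9 - 1: 4+2+8 = 14
Cheapest is 0 - 10 - 9 - 1 at 14 m.

14 m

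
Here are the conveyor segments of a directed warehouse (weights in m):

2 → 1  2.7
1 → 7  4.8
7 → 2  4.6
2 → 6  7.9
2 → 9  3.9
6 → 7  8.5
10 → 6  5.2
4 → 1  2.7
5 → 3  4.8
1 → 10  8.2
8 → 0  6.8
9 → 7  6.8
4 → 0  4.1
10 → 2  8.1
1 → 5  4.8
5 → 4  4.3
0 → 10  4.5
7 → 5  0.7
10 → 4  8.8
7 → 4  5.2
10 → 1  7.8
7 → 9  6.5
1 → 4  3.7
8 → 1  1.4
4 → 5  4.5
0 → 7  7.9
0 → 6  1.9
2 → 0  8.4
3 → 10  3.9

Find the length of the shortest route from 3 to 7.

16.5 m

Settle nodes by increasing distance from 3:
3: 0
10: 3.9  (via 3)
6: 9.1  (via 10)
1: 11.7  (via 10)
2: 12  (via 10)
4: 12.7  (via 10)
9: 15.9  (via 2)
5: 16.5  (via 1)
7: 16.5  (via 1)
Shortest route: 3–10–1–7 = 16.5 m.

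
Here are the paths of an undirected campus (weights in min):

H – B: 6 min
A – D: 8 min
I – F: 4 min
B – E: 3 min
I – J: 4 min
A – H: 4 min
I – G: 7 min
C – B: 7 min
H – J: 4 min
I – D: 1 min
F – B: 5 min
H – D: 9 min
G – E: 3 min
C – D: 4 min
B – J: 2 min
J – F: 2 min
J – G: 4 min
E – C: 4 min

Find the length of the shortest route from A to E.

13 min

Enumerating some paths:
A - H - B - E: 4+6+3 = 13
A - H - J - G - E: 4+4+4+3 = 15
A - D - C - E: 8+4+4 = 16
The minimum is 13 min via A - H - B - E.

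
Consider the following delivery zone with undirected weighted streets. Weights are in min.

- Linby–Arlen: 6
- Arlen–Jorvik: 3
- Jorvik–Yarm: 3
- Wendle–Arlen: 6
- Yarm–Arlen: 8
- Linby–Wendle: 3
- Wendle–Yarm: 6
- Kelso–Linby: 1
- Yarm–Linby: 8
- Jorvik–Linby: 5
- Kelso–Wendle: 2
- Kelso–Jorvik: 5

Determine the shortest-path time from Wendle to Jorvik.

Enumerating some paths:
Wendle → Kelso → Linby → Jorvik: 2+1+5 = 8
Wendle → Kelso → Jorvik: 2+5 = 7
Cheapest is Wendle → Kelso → Jorvik at 7 min.

7 min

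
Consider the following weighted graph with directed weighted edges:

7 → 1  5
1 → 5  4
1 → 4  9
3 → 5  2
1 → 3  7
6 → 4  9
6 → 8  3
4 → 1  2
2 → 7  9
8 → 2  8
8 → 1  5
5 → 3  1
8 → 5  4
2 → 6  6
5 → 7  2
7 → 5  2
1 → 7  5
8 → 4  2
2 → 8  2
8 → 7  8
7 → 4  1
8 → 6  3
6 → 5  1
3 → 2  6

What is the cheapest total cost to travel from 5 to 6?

12

Enumerating some paths:
5–7–4–1–3–2–8–6: 2+1+2+7+6+2+3 = 23
5–3–2–8–6: 1+6+2+3 = 12
5–7–4–1–3–2–6: 2+1+2+7+6+6 = 24
5–3–2–6: 1+6+6 = 13
The minimum is 12 via 5–3–2–8–6.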